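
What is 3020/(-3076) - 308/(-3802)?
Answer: -1316829/1461869 ≈ -0.90078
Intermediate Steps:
3020/(-3076) - 308/(-3802) = 3020*(-1/3076) - 308*(-1/3802) = -755/769 + 154/1901 = -1316829/1461869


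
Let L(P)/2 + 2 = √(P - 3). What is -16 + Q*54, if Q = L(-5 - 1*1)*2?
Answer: -448 + 648*I ≈ -448.0 + 648.0*I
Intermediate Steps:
L(P) = -4 + 2*√(-3 + P) (L(P) = -4 + 2*√(P - 3) = -4 + 2*√(-3 + P))
Q = -8 + 12*I (Q = (-4 + 2*√(-3 + (-5 - 1*1)))*2 = (-4 + 2*√(-3 + (-5 - 1)))*2 = (-4 + 2*√(-3 - 6))*2 = (-4 + 2*√(-9))*2 = (-4 + 2*(3*I))*2 = (-4 + 6*I)*2 = -8 + 12*I ≈ -8.0 + 12.0*I)
-16 + Q*54 = -16 + (-8 + 12*I)*54 = -16 + (-432 + 648*I) = -448 + 648*I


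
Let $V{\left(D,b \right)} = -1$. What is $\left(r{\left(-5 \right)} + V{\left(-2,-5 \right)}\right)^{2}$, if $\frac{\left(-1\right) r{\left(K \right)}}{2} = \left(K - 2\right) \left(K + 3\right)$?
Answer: $841$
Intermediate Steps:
$r{\left(K \right)} = - 2 \left(-2 + K\right) \left(3 + K\right)$ ($r{\left(K \right)} = - 2 \left(K - 2\right) \left(K + 3\right) = - 2 \left(-2 + K\right) \left(3 + K\right)$)
$\left(r{\left(-5 \right)} + V{\left(-2,-5 \right)}\right)^{2} = \left(\left(12 - -10 - 2 \left(-5\right)^{2}\right) - 1\right)^{2} = \left(\left(12 + 10 - 50\right) - 1\right)^{2} = \left(-28 - 1\right)^{2} = \left(-29\right)^{2} = 841$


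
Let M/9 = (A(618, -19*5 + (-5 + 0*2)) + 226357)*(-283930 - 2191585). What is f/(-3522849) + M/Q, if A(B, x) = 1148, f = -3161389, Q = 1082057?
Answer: -1623305565079315082/346538492763 ≈ -4.6843e+6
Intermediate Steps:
M = -5068728360675 (M = 9*((1148 + 226357)*(-283930 - 2191585)) = 9*(227505*(-2475515)) = 9*(-563192040075) = -5068728360675)
f/(-3522849) + M/Q = -3161389/(-3522849) - 5068728360675/1082057 = -3161389*(-1/3522849) - 5068728360675*1/1082057 = 287399/320259 - 5068728360675/1082057 = -1623305565079315082/346538492763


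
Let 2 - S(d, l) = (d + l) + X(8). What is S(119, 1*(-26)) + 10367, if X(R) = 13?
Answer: 10263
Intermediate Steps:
S(d, l) = -11 - d - l (S(d, l) = 2 - ((d + l) + 13) = 2 - (13 + d + l) = 2 + (-13 - d - l) = -11 - d - l)
S(119, 1*(-26)) + 10367 = (-11 - 1*119 - (-26)) + 10367 = (-11 - 119 - 1*(-26)) + 10367 = (-11 - 119 + 26) + 10367 = -104 + 10367 = 10263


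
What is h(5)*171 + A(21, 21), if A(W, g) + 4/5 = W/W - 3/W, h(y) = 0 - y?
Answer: -29923/35 ≈ -854.94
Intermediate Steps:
h(y) = -y
A(W, g) = 1/5 - 3/W (A(W, g) = -4/5 + (W/W - 3/W) = -4/5 + (1 - 3/W) = 1/5 - 3/W)
h(5)*171 + A(21, 21) = -1*5*171 + (1/5)*(-15 + 21)/21 = -5*171 + (1/5)*(1/21)*6 = -855 + 2/35 = -29923/35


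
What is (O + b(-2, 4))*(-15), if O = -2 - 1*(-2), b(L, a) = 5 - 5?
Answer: 0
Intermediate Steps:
b(L, a) = 0
O = 0 (O = -2 + 2 = 0)
(O + b(-2, 4))*(-15) = (0 + 0)*(-15) = 0*(-15) = 0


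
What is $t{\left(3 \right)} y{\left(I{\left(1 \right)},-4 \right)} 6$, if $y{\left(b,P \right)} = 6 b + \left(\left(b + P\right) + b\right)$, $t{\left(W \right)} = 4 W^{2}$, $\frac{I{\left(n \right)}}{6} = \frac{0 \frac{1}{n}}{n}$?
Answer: $-864$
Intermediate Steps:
$I{\left(n \right)} = 0$ ($I{\left(n \right)} = 6 \frac{0 \frac{1}{n}}{n} = 6 \frac{0}{n} = 6 \cdot 0 = 0$)
$y{\left(b,P \right)} = P + 8 b$ ($y{\left(b,P \right)} = 6 b + \left(\left(P + b\right) + b\right) = 6 b + \left(P + 2 b\right) = P + 8 b$)
$t{\left(3 \right)} y{\left(I{\left(1 \right)},-4 \right)} 6 = 4 \cdot 3^{2} \left(-4 + 8 \cdot 0\right) 6 = 4 \cdot 9 \left(-4 + 0\right) 6 = 36 \left(-4\right) 6 = \left(-144\right) 6 = -864$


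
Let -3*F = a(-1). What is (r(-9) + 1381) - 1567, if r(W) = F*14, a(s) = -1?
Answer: -544/3 ≈ -181.33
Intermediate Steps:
F = ⅓ (F = -⅓*(-1) = ⅓ ≈ 0.33333)
r(W) = 14/3 (r(W) = (⅓)*14 = 14/3)
(r(-9) + 1381) - 1567 = (14/3 + 1381) - 1567 = 4157/3 - 1567 = -544/3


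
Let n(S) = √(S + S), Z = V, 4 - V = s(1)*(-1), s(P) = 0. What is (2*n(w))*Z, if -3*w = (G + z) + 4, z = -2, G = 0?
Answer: 16*I*√3/3 ≈ 9.2376*I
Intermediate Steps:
V = 4 (V = 4 - 0*(-1) = 4 - 1*0 = 4 + 0 = 4)
Z = 4
w = -⅔ (w = -((0 - 2) + 4)/3 = -(-2 + 4)/3 = -⅓*2 = -⅔ ≈ -0.66667)
n(S) = √2*√S (n(S) = √(2*S) = √2*√S)
(2*n(w))*Z = (2*(√2*√(-⅔)))*4 = (2*(√2*(I*√6/3)))*4 = (2*(2*I*√3/3))*4 = (4*I*√3/3)*4 = 16*I*√3/3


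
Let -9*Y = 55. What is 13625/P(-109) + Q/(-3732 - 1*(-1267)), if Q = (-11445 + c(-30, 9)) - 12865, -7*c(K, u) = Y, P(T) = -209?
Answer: -359163220/6491331 ≈ -55.330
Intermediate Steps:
Y = -55/9 (Y = -⅑*55 = -55/9 ≈ -6.1111)
c(K, u) = 55/63 (c(K, u) = -⅐*(-55/9) = 55/63)
Q = -1531475/63 (Q = (-11445 + 55/63) - 12865 = -720980/63 - 12865 = -1531475/63 ≈ -24309.)
13625/P(-109) + Q/(-3732 - 1*(-1267)) = 13625/(-209) - 1531475/(63*(-3732 - 1*(-1267))) = 13625*(-1/209) - 1531475/(63*(-3732 + 1267)) = -13625/209 - 1531475/63/(-2465) = -13625/209 - 1531475/63*(-1/2465) = -13625/209 + 306295/31059 = -359163220/6491331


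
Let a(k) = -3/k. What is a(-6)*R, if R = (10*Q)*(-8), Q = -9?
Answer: 360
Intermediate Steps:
R = 720 (R = (10*(-9))*(-8) = -90*(-8) = 720)
a(-6)*R = -3/(-6)*720 = -3*(-⅙)*720 = (½)*720 = 360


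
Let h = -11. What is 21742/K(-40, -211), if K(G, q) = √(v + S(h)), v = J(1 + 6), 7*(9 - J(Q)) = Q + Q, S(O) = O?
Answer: -10871*I ≈ -10871.0*I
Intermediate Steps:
J(Q) = 9 - 2*Q/7 (J(Q) = 9 - (Q + Q)/7 = 9 - 2*Q/7)
v = 7 (v = 9 - 2*(1 + 6)/7 = 9 - 2/7*7 = 9 - 2 = 7)
K(G, q) = 2*I (K(G, q) = √(7 - 11) = √(-4) = 2*I)
21742/K(-40, -211) = 21742/((2*I)) = 21742*(-I/2) = -10871*I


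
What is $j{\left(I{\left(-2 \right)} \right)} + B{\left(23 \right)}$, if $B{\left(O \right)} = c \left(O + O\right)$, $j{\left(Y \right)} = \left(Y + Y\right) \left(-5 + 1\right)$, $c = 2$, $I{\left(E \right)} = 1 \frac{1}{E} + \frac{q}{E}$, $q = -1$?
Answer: $92$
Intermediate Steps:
$I{\left(E \right)} = 0$ ($I{\left(E \right)} = 1 \frac{1}{E} - \frac{1}{E} = \frac{1}{E} - \frac{1}{E} = 0$)
$j{\left(Y \right)} = - 8 Y$ ($j{\left(Y \right)} = 2 Y \left(-4\right) = - 8 Y$)
$B{\left(O \right)} = 4 O$ ($B{\left(O \right)} = 2 \left(O + O\right) = 2 \cdot 2 O = 4 O$)
$j{\left(I{\left(-2 \right)} \right)} + B{\left(23 \right)} = \left(-8\right) 0 + 4 \cdot 23 = 0 + 92 = 92$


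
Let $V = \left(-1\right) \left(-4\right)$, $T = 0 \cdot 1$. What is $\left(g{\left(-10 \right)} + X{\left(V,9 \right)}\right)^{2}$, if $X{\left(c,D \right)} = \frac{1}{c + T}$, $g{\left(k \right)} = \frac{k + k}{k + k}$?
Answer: $\frac{25}{16} \approx 1.5625$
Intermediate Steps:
$T = 0$
$g{\left(k \right)} = 1$ ($g{\left(k \right)} = \frac{2 k}{2 k} = 2 k \frac{1}{2 k} = 1$)
$V = 4$
$X{\left(c,D \right)} = \frac{1}{c}$ ($X{\left(c,D \right)} = \frac{1}{c + 0} = \frac{1}{c}$)
$\left(g{\left(-10 \right)} + X{\left(V,9 \right)}\right)^{2} = \left(1 + \frac{1}{4}\right)^{2} = \left(\frac{5}{4}\right)^{2} = \frac{25}{16}$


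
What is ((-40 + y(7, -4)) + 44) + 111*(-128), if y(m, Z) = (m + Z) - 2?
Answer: -14203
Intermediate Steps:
y(m, Z) = -2 + Z + m (y(m, Z) = (Z + m) - 2 = -2 + Z + m)
((-40 + y(7, -4)) + 44) + 111*(-128) = ((-40 + (-2 - 4 + 7)) + 44) + 111*(-128) = ((-40 + 1) + 44) - 14208 = (-39 + 44) - 14208 = 5 - 14208 = -14203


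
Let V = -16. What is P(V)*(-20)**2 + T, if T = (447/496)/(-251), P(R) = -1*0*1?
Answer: -447/124496 ≈ -0.0035905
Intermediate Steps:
P(R) = 0 (P(R) = 0*1 = 0)
T = -447/124496 (T = (447*(1/496))*(-1/251) = (447/496)*(-1/251) = -447/124496 ≈ -0.0035905)
P(V)*(-20)**2 + T = 0*(-20)**2 - 447/124496 = 0*400 - 447/124496 = 0 - 447/124496 = -447/124496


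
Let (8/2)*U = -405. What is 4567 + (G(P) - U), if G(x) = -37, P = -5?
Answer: 18525/4 ≈ 4631.3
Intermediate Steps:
U = -405/4 (U = (¼)*(-405) = -405/4 ≈ -101.25)
4567 + (G(P) - U) = 4567 + (-37 - 1*(-405/4)) = 4567 + (-37 + 405/4) = 4567 + 257/4 = 18525/4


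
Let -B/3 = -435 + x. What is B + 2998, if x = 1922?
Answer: -1463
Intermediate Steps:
B = -4461 (B = -3*(-435 + 1922) = -3*1487 = -4461)
B + 2998 = -4461 + 2998 = -1463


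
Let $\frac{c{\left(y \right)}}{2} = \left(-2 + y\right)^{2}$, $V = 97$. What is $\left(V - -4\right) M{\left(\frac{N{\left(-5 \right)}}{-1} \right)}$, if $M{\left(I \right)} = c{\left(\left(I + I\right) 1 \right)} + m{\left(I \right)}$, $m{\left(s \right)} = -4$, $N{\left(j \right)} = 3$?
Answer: $12524$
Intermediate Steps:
$c{\left(y \right)} = 2 \left(-2 + y\right)^{2}$
$M{\left(I \right)} = -4 + 2 \left(-2 + 2 I\right)^{2}$ ($M{\left(I \right)} = 2 \left(-2 + \left(I + I\right) 1\right)^{2} - 4 = 2 \left(-2 + 2 I 1\right)^{2} - 4 = 2 \left(-2 + 2 I\right)^{2} - 4 = -4 + 2 \left(-2 + 2 I\right)^{2}$)
$\left(V - -4\right) M{\left(\frac{N{\left(-5 \right)}}{-1} \right)} = \left(97 - -4\right) \left(-4 + 8 \left(-1 + \frac{3}{-1}\right)^{2}\right) = \left(97 + 4\right) \left(-4 + 8 \left(-1 + 3 \left(-1\right)\right)^{2}\right) = 101 \left(-4 + 8 \left(-1 - 3\right)^{2}\right) = 101 \left(-4 + 8 \left(-4\right)^{2}\right) = 101 \left(-4 + 8 \cdot 16\right) = 101 \left(-4 + 128\right) = 101 \cdot 124 = 12524$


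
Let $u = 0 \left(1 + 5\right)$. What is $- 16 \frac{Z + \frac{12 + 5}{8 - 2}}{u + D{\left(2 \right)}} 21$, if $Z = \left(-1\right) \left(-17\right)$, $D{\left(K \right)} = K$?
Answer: $-3332$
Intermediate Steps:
$u = 0$ ($u = 0 \cdot 6 = 0$)
$Z = 17$
$- 16 \frac{Z + \frac{12 + 5}{8 - 2}}{u + D{\left(2 \right)}} 21 = - 16 \frac{17 + \frac{12 + 5}{8 - 2}}{0 + 2} \cdot 21 = - 16 \frac{17 + \frac{17}{6}}{2} \cdot 21 = - 16 \left(17 + 17 \cdot \frac{1}{6}\right) \frac{1}{2} \cdot 21 = - 16 \left(17 + \frac{17}{6}\right) \frac{1}{2} \cdot 21 = - 16 \cdot \frac{119}{6} \cdot \frac{1}{2} \cdot 21 = \left(-16\right) \frac{119}{12} \cdot 21 = \left(- \frac{476}{3}\right) 21 = -3332$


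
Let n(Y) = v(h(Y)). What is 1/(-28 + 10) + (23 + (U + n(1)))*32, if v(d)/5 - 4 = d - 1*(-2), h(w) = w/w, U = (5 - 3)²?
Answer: 35711/18 ≈ 1983.9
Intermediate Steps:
U = 4 (U = 2² = 4)
h(w) = 1
v(d) = 30 + 5*d (v(d) = 20 + 5*(d - 1*(-2)) = 20 + 5*(d + 2) = 20 + 5*(2 + d) = 20 + (10 + 5*d) = 30 + 5*d)
n(Y) = 35 (n(Y) = 30 + 5*1 = 30 + 5 = 35)
1/(-28 + 10) + (23 + (U + n(1)))*32 = 1/(-28 + 10) + (23 + (4 + 35))*32 = 1/(-18) + (23 + 39)*32 = -1/18 + 62*32 = -1/18 + 1984 = 35711/18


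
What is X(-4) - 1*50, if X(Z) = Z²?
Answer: -34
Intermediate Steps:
X(-4) - 1*50 = (-4)² - 1*50 = 16 - 50 = -34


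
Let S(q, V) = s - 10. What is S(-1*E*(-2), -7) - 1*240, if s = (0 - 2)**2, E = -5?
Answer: -246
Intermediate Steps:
s = 4 (s = (-2)**2 = 4)
S(q, V) = -6 (S(q, V) = 4 - 10 = -6)
S(-1*E*(-2), -7) - 1*240 = -6 - 1*240 = -6 - 240 = -246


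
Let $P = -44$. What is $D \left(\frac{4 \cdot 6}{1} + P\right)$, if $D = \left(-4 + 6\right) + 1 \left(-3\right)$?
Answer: $20$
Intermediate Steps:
$D = -1$ ($D = 2 - 3 = -1$)
$D \left(\frac{4 \cdot 6}{1} + P\right) = - (\frac{4 \cdot 6}{1} - 44) = - (24 \cdot 1 - 44) = - (24 - 44) = \left(-1\right) \left(-20\right) = 20$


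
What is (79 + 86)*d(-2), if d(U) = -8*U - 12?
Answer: 660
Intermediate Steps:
d(U) = -12 - 8*U
(79 + 86)*d(-2) = (79 + 86)*(-12 - 8*(-2)) = 165*(-12 + 16) = 165*4 = 660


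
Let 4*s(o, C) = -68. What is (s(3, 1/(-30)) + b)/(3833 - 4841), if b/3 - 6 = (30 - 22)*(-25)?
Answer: 599/1008 ≈ 0.59425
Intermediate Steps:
s(o, C) = -17 (s(o, C) = (1/4)*(-68) = -17)
b = -582 (b = 18 + 3*((30 - 22)*(-25)) = 18 + 3*(8*(-25)) = 18 + 3*(-200) = 18 - 600 = -582)
(s(3, 1/(-30)) + b)/(3833 - 4841) = (-17 - 582)/(3833 - 4841) = -599/(-1008) = -599*(-1/1008) = 599/1008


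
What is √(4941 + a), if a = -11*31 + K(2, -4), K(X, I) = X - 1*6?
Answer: 2*√1149 ≈ 67.794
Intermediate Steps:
K(X, I) = -6 + X (K(X, I) = X - 6 = -6 + X)
a = -345 (a = -11*31 + (-6 + 2) = -341 - 4 = -345)
√(4941 + a) = √(4941 - 345) = √4596 = 2*√1149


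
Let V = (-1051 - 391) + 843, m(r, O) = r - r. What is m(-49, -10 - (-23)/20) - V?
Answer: 599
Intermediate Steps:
m(r, O) = 0
V = -599 (V = -1442 + 843 = -599)
m(-49, -10 - (-23)/20) - V = 0 - 1*(-599) = 0 + 599 = 599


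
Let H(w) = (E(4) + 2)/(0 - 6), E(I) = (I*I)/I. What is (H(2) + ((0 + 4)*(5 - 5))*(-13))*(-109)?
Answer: 109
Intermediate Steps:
E(I) = I (E(I) = I²/I = I)
H(w) = -1 (H(w) = (4 + 2)/(0 - 6) = 6/(-6) = 6*(-⅙) = -1)
(H(2) + ((0 + 4)*(5 - 5))*(-13))*(-109) = (-1 + ((0 + 4)*(5 - 5))*(-13))*(-109) = (-1 + (4*0)*(-13))*(-109) = (-1 + 0*(-13))*(-109) = (-1 + 0)*(-109) = -1*(-109) = 109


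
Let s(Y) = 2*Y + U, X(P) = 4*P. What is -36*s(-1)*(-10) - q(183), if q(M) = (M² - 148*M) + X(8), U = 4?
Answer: -5717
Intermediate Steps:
q(M) = 32 + M² - 148*M (q(M) = (M² - 148*M) + 4*8 = (M² - 148*M) + 32 = 32 + M² - 148*M)
s(Y) = 4 + 2*Y (s(Y) = 2*Y + 4 = 4 + 2*Y)
-36*s(-1)*(-10) - q(183) = -36*(4 + 2*(-1))*(-10) - (32 + 183² - 148*183) = -36*(4 - 2)*(-10) - (32 + 33489 - 27084) = -36*2*(-10) - 1*6437 = -72*(-10) - 6437 = 720 - 6437 = -5717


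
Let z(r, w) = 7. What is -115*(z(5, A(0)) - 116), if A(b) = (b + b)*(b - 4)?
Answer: 12535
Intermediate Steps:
A(b) = 2*b*(-4 + b) (A(b) = (2*b)*(-4 + b) = 2*b*(-4 + b))
-115*(z(5, A(0)) - 116) = -115*(7 - 116) = -115*(-109) = 12535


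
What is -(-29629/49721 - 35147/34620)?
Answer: 2773299967/1721341020 ≈ 1.6111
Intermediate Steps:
-(-29629/49721 - 35147/34620) = -1*(-2773299967/1721341020) = 2773299967/1721341020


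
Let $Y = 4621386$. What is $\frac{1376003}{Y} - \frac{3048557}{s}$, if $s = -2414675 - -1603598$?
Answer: $\frac{1689400336137}{416477765858} \approx 4.0564$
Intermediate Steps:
$s = -811077$ ($s = -2414675 + 1603598 = -811077$)
$\frac{1376003}{Y} - \frac{3048557}{s} = \frac{1376003}{4621386} - \frac{3048557}{-811077} = 1376003 \cdot \frac{1}{4621386} - - \frac{3048557}{811077} = \frac{1376003}{4621386} + \frac{3048557}{811077} = \frac{1689400336137}{416477765858}$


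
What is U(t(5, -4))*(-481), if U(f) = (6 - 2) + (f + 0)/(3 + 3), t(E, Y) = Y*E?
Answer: -962/3 ≈ -320.67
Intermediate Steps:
t(E, Y) = E*Y
U(f) = 4 + f/6
U(t(5, -4))*(-481) = (4 + (5*(-4))/6)*(-481) = (4 + (⅙)*(-20))*(-481) = (4 - 10/3)*(-481) = (⅔)*(-481) = -962/3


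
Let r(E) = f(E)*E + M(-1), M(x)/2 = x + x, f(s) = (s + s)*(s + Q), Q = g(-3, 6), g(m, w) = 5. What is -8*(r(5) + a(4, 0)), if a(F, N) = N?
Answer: -3968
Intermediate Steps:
Q = 5
f(s) = 2*s*(5 + s) (f(s) = (s + s)*(s + 5) = (2*s)*(5 + s) = 2*s*(5 + s))
M(x) = 4*x (M(x) = 2*(x + x) = 2*(2*x) = 4*x)
r(E) = -4 + 2*E²*(5 + E) (r(E) = (2*E*(5 + E))*E + 4*(-1) = 2*E²*(5 + E) - 4 = -4 + 2*E²*(5 + E))
-8*(r(5) + a(4, 0)) = -8*((-4 + 2*5²*(5 + 5)) + 0) = -8*((-4 + 2*25*10) + 0) = -8*((-4 + 500) + 0) = -8*(496 + 0) = -8*496 = -3968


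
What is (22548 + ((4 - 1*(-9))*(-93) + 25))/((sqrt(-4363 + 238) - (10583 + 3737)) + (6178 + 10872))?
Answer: 3888248/497135 - 21364*I*sqrt(165)/1491405 ≈ 7.8213 - 0.184*I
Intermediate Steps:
(22548 + ((4 - 1*(-9))*(-93) + 25))/((sqrt(-4363 + 238) - (10583 + 3737)) + (6178 + 10872)) = (22548 + ((4 + 9)*(-93) + 25))/((sqrt(-4125) - 1*14320) + 17050) = (22548 + (13*(-93) + 25))/((5*I*sqrt(165) - 14320) + 17050) = (22548 + (-1209 + 25))/((-14320 + 5*I*sqrt(165)) + 17050) = (22548 - 1184)/(2730 + 5*I*sqrt(165)) = 21364/(2730 + 5*I*sqrt(165))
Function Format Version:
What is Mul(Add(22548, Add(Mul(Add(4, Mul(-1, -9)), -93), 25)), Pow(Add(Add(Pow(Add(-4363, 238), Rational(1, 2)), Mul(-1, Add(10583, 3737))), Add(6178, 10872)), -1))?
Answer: Add(Rational(3888248, 497135), Mul(Rational(-21364, 1491405), I, Pow(165, Rational(1, 2)))) ≈ Add(7.8213, Mul(-0.18400, I))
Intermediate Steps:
Mul(Add(22548, Add(Mul(Add(4, Mul(-1, -9)), -93), 25)), Pow(Add(Add(Pow(Add(-4363, 238), Rational(1, 2)), Mul(-1, Add(10583, 3737))), Add(6178, 10872)), -1)) = Mul(Add(22548, Add(Mul(Add(4, 9), -93), 25)), Pow(Add(Add(Pow(-4125, Rational(1, 2)), Mul(-1, 14320)), 17050), -1)) = Mul(Add(22548, Add(Mul(13, -93), 25)), Pow(Add(Add(Mul(5, I, Pow(165, Rational(1, 2))), -14320), 17050), -1)) = Mul(Add(22548, Add(-1209, 25)), Pow(Add(Add(-14320, Mul(5, I, Pow(165, Rational(1, 2)))), 17050), -1)) = Mul(Add(22548, -1184), Pow(Add(2730, Mul(5, I, Pow(165, Rational(1, 2)))), -1)) = Mul(21364, Pow(Add(2730, Mul(5, I, Pow(165, Rational(1, 2)))), -1))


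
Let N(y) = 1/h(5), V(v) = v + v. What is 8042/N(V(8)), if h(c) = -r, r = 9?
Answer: -72378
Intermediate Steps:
V(v) = 2*v
h(c) = -9 (h(c) = -1*9 = -9)
N(y) = -⅑ (N(y) = 1/(-9) = -⅑)
8042/N(V(8)) = 8042/(-⅑) = 8042*(-9) = -72378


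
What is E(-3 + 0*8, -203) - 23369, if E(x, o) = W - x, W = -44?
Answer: -23410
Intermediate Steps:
E(x, o) = -44 - x
E(-3 + 0*8, -203) - 23369 = (-44 - (-3 + 0*8)) - 23369 = (-44 - (-3 + 0)) - 23369 = (-44 - 1*(-3)) - 23369 = (-44 + 3) - 23369 = -41 - 23369 = -23410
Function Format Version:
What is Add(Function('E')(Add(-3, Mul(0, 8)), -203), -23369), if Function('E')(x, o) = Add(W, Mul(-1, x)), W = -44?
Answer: -23410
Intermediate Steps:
Function('E')(x, o) = Add(-44, Mul(-1, x))
Add(Function('E')(Add(-3, Mul(0, 8)), -203), -23369) = Add(Add(-44, Mul(-1, Add(-3, Mul(0, 8)))), -23369) = Add(Add(-44, Mul(-1, Add(-3, 0))), -23369) = Add(Add(-44, Mul(-1, -3)), -23369) = Add(Add(-44, 3), -23369) = Add(-41, -23369) = -23410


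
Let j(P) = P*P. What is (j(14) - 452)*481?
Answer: -123136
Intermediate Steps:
j(P) = P²
(j(14) - 452)*481 = (14² - 452)*481 = (196 - 452)*481 = -256*481 = -123136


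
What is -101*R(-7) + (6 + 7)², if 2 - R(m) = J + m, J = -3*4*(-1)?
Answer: 472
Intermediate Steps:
J = 12 (J = -12*(-1) = 12)
R(m) = -10 - m (R(m) = 2 - (12 + m) = 2 + (-12 - m) = -10 - m)
-101*R(-7) + (6 + 7)² = -101*(-10 - 1*(-7)) + (6 + 7)² = -101*(-10 + 7) + 13² = -101*(-3) + 169 = 303 + 169 = 472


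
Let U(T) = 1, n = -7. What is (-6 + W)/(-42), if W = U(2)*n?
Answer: 13/42 ≈ 0.30952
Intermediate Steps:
W = -7 (W = 1*(-7) = -7)
(-6 + W)/(-42) = (-6 - 7)/(-42) = -13*(-1/42) = 13/42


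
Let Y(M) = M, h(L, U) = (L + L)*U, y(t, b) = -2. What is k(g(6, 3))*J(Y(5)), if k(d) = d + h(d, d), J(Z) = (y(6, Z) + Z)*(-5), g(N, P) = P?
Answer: -315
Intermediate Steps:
h(L, U) = 2*L*U (h(L, U) = (2*L)*U = 2*L*U)
J(Z) = 10 - 5*Z (J(Z) = (-2 + Z)*(-5) = 10 - 5*Z)
k(d) = d + 2*d² (k(d) = d + 2*d*d = d + 2*d²)
k(g(6, 3))*J(Y(5)) = (3*(1 + 2*3))*(10 - 5*5) = (3*(1 + 6))*(10 - 25) = (3*7)*(-15) = 21*(-15) = -315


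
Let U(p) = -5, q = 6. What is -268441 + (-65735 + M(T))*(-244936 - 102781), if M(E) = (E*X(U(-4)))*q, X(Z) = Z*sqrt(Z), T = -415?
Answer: 22856908554 - 4329076650*I*sqrt(5) ≈ 2.2857e+10 - 9.6801e+9*I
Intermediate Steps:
X(Z) = Z**(3/2)
M(E) = -30*I*E*sqrt(5) (M(E) = (E*(-5)**(3/2))*6 = (E*(-5*I*sqrt(5)))*6 = -5*I*E*sqrt(5)*6 = -30*I*E*sqrt(5))
-268441 + (-65735 + M(T))*(-244936 - 102781) = -268441 + (-65735 - 30*I*(-415)*sqrt(5))*(-244936 - 102781) = -268441 + (-65735 + 12450*I*sqrt(5))*(-347717) = -268441 + (22857176995 - 4329076650*I*sqrt(5)) = 22856908554 - 4329076650*I*sqrt(5)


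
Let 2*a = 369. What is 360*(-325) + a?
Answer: -233631/2 ≈ -1.1682e+5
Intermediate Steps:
a = 369/2 (a = (1/2)*369 = 369/2 ≈ 184.50)
360*(-325) + a = 360*(-325) + 369/2 = -117000 + 369/2 = -233631/2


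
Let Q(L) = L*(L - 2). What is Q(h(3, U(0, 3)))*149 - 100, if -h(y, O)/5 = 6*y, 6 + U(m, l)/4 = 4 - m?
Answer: 1233620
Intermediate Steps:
U(m, l) = -8 - 4*m (U(m, l) = -24 + 4*(4 - m) = -24 + (16 - 4*m) = -8 - 4*m)
h(y, O) = -30*y
Q(L) = L*(-2 + L)
Q(h(3, U(0, 3)))*149 - 100 = ((-30*3)*(-2 - 30*3))*149 - 100 = -90*(-2 - 90)*149 - 100 = -90*(-92)*149 - 100 = 8280*149 - 100 = 1233720 - 100 = 1233620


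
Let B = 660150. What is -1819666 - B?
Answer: -2479816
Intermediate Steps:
-1819666 - B = -1819666 - 1*660150 = -1819666 - 660150 = -2479816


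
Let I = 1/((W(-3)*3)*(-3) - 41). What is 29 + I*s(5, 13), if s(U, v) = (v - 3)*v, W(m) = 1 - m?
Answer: 2103/77 ≈ 27.312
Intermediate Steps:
s(U, v) = v*(-3 + v) (s(U, v) = (-3 + v)*v = v*(-3 + v))
I = -1/77 (I = 1/(((1 - 1*(-3))*3)*(-3) - 41) = 1/(((1 + 3)*3)*(-3) - 41) = 1/((4*3)*(-3) - 41) = 1/(12*(-3) - 41) = 1/(-36 - 41) = 1/(-77) = -1/77 ≈ -0.012987)
29 + I*s(5, 13) = 29 - 13*(-3 + 13)/77 = 29 - 13*10/77 = 29 - 1/77*130 = 29 - 130/77 = 2103/77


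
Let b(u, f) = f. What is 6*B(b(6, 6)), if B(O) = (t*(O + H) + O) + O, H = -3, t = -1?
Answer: 54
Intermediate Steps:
B(O) = 3 + O (B(O) = (-(O - 3) + O) + O = (-(-3 + O) + O) + O = ((3 - O) + O) + O = 3 + O)
6*B(b(6, 6)) = 6*(3 + 6) = 6*9 = 54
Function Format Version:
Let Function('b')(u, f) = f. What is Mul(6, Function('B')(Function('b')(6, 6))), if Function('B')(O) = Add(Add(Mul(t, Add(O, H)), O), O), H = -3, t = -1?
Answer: 54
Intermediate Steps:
Function('B')(O) = Add(3, O) (Function('B')(O) = Add(Add(Mul(-1, Add(O, -3)), O), O) = Add(Add(Mul(-1, Add(-3, O)), O), O) = Add(Add(Add(3, Mul(-1, O)), O), O) = Add(3, O))
Mul(6, Function('B')(Function('b')(6, 6))) = Mul(6, Add(3, 6)) = Mul(6, 9) = 54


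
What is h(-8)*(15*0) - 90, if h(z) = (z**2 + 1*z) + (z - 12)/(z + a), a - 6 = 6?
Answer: -90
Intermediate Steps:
a = 12 (a = 6 + 6 = 12)
h(z) = z + z**2 + (-12 + z)/(12 + z) (h(z) = (z**2 + 1*z) + (z - 12)/(z + 12) = (z**2 + z) + (-12 + z)/(12 + z) = (z + z**2) + (-12 + z)/(12 + z) = z + z**2 + (-12 + z)/(12 + z))
h(-8)*(15*0) - 90 = ((-12 + (-8)**3 + 13*(-8) + 13*(-8)**2)/(12 - 8))*(15*0) - 90 = ((-12 - 512 - 104 + 13*64)/4)*0 - 90 = ((-12 - 512 - 104 + 832)/4)*0 - 90 = ((1/4)*204)*0 - 90 = 51*0 - 90 = 0 - 90 = -90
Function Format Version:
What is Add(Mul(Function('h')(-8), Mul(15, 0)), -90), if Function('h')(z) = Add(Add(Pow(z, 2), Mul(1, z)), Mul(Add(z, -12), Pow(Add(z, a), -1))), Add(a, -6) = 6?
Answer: -90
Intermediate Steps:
a = 12 (a = Add(6, 6) = 12)
Function('h')(z) = Add(z, Pow(z, 2), Mul(Pow(Add(12, z), -1), Add(-12, z))) (Function('h')(z) = Add(Add(Pow(z, 2), Mul(1, z)), Mul(Add(z, -12), Pow(Add(z, 12), -1))) = Add(Add(Pow(z, 2), z), Mul(Add(-12, z), Pow(Add(12, z), -1))) = Add(Add(z, Pow(z, 2)), Mul(Pow(Add(12, z), -1), Add(-12, z))) = Add(z, Pow(z, 2), Mul(Pow(Add(12, z), -1), Add(-12, z))))
Add(Mul(Function('h')(-8), Mul(15, 0)), -90) = Add(Mul(Mul(Pow(Add(12, -8), -1), Add(-12, Pow(-8, 3), Mul(13, -8), Mul(13, Pow(-8, 2)))), Mul(15, 0)), -90) = Add(Mul(Mul(Pow(4, -1), Add(-12, -512, -104, Mul(13, 64))), 0), -90) = Add(Mul(Mul(Rational(1, 4), Add(-12, -512, -104, 832)), 0), -90) = Add(Mul(Mul(Rational(1, 4), 204), 0), -90) = Add(Mul(51, 0), -90) = Add(0, -90) = -90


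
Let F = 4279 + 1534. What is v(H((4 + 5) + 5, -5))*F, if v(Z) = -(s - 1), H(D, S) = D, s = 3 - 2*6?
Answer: 58130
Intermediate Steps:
s = -9 (s = 3 - 12 = -9)
v(Z) = 10 (v(Z) = -(-9 - 1) = -1*(-10) = 10)
F = 5813
v(H((4 + 5) + 5, -5))*F = 10*5813 = 58130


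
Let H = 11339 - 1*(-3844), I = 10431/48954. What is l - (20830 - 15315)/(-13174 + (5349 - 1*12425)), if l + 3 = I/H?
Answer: -76026349813/27872571825 ≈ -2.7276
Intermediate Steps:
I = 3477/16318 (I = 10431*(1/48954) = 3477/16318 ≈ 0.21308)
H = 15183 (H = 11339 + 3844 = 15183)
l = -247755035/82585398 (l = -3 + (3477/16318)/15183 = -3 + (3477/16318)*(1/15183) = -3 + 1159/82585398 = -247755035/82585398 ≈ -3.0000)
l - (20830 - 15315)/(-13174 + (5349 - 1*12425)) = -247755035/82585398 - (20830 - 15315)/(-13174 + (5349 - 1*12425)) = -247755035/82585398 - 5515/(-13174 + (5349 - 12425)) = -247755035/82585398 - 5515/(-13174 - 7076) = -247755035/82585398 - 5515/(-20250) = -247755035/82585398 - 5515*(-1)/20250 = -247755035/82585398 - 1*(-1103/4050) = -247755035/82585398 + 1103/4050 = -76026349813/27872571825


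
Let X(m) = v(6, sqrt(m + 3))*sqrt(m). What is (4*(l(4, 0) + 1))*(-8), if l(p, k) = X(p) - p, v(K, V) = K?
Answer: -288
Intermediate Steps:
X(m) = 6*sqrt(m)
l(p, k) = -p + 6*sqrt(p) (l(p, k) = 6*sqrt(p) - p = -p + 6*sqrt(p))
(4*(l(4, 0) + 1))*(-8) = (4*((-1*4 + 6*sqrt(4)) + 1))*(-8) = (4*((-4 + 6*2) + 1))*(-8) = (4*((-4 + 12) + 1))*(-8) = (4*(8 + 1))*(-8) = (4*9)*(-8) = 36*(-8) = -288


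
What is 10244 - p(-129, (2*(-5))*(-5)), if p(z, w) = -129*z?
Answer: -6397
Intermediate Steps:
10244 - p(-129, (2*(-5))*(-5)) = 10244 - (-129)*(-129) = 10244 - 1*16641 = 10244 - 16641 = -6397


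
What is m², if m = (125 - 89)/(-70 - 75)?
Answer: 1296/21025 ≈ 0.061641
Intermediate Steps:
m = -36/145 (m = 36/(-145) = 36*(-1/145) = -36/145 ≈ -0.24828)
m² = (-36/145)² = 1296/21025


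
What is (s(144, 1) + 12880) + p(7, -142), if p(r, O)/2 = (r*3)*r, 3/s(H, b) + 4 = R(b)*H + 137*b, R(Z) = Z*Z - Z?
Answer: 1752145/133 ≈ 13174.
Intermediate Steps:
R(Z) = Z² - Z
s(H, b) = 3/(-4 + 137*b + H*b*(-1 + b)) (s(H, b) = 3/(-4 + ((b*(-1 + b))*H + 137*b)) = 3/(-4 + (H*b*(-1 + b) + 137*b)) = 3/(-4 + (137*b + H*b*(-1 + b))) = 3/(-4 + 137*b + H*b*(-1 + b)))
p(r, O) = 6*r² (p(r, O) = 2*((r*3)*r) = 2*((3*r)*r) = 2*(3*r²) = 6*r²)
(s(144, 1) + 12880) + p(7, -142) = (3/(-4 + 137*1 + 144*1*(-1 + 1)) + 12880) + 6*7² = (3/(-4 + 137 + 144*1*0) + 12880) + 6*49 = (3/(-4 + 137 + 0) + 12880) + 294 = (3/133 + 12880) + 294 = 1713043/133 + 294 = 1752145/133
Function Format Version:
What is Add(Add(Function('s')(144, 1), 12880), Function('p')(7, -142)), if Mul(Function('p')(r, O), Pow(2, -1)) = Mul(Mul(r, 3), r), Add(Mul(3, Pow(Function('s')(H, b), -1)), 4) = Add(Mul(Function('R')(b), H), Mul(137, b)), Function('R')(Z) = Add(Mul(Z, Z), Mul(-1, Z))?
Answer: Rational(1752145, 133) ≈ 13174.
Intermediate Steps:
Function('R')(Z) = Add(Pow(Z, 2), Mul(-1, Z))
Function('s')(H, b) = Mul(3, Pow(Add(-4, Mul(137, b), Mul(H, b, Add(-1, b))), -1)) (Function('s')(H, b) = Mul(3, Pow(Add(-4, Add(Mul(Mul(b, Add(-1, b)), H), Mul(137, b))), -1)) = Mul(3, Pow(Add(-4, Add(Mul(H, b, Add(-1, b)), Mul(137, b))), -1)) = Mul(3, Pow(Add(-4, Add(Mul(137, b), Mul(H, b, Add(-1, b)))), -1)) = Mul(3, Pow(Add(-4, Mul(137, b), Mul(H, b, Add(-1, b))), -1)))
Function('p')(r, O) = Mul(6, Pow(r, 2)) (Function('p')(r, O) = Mul(2, Mul(Mul(r, 3), r)) = Mul(2, Mul(Mul(3, r), r)) = Mul(2, Mul(3, Pow(r, 2))) = Mul(6, Pow(r, 2)))
Add(Add(Function('s')(144, 1), 12880), Function('p')(7, -142)) = Add(Add(Mul(3, Pow(Add(-4, Mul(137, 1), Mul(144, 1, Add(-1, 1))), -1)), 12880), Mul(6, Pow(7, 2))) = Add(Add(Mul(3, Pow(Add(-4, 137, Mul(144, 1, 0)), -1)), 12880), Mul(6, 49)) = Add(Add(Mul(3, Pow(Add(-4, 137, 0), -1)), 12880), 294) = Add(Add(Mul(3, Pow(133, -1)), 12880), 294) = Add(Add(Mul(3, Rational(1, 133)), 12880), 294) = Add(Add(Rational(3, 133), 12880), 294) = Add(Rational(1713043, 133), 294) = Rational(1752145, 133)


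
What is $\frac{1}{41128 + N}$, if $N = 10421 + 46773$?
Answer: $\frac{1}{98322} \approx 1.0171 \cdot 10^{-5}$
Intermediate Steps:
$N = 57194$
$\frac{1}{41128 + N} = \frac{1}{41128 + 57194} = \frac{1}{98322}$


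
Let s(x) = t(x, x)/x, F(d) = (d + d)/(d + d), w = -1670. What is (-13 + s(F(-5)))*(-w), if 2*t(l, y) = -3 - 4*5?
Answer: -40915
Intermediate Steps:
F(d) = 1 (F(d) = (2*d)/((2*d)) = (2*d)*(1/(2*d)) = 1)
t(l, y) = -23/2 (t(l, y) = (-3 - 4*5)/2 = (-3 - 20)/2 = (½)*(-23) = -23/2)
s(x) = -23/(2*x)
(-13 + s(F(-5)))*(-w) = (-13 - 23/2/1)*(-1*(-1670)) = (-13 - 23/2*1)*1670 = (-13 - 23/2)*1670 = -49/2*1670 = -40915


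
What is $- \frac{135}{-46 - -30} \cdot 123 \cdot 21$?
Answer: $\frac{348705}{16} \approx 21794.0$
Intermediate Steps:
$- \frac{135}{-46 - -30} \cdot 123 \cdot 21 = - \frac{135}{-46 + 30} \cdot 123 \cdot 21 = - \frac{135}{-16} \cdot 123 \cdot 21 = \left(-135\right) \left(- \frac{1}{16}\right) 123 \cdot 21 = \frac{135}{16} \cdot 123 \cdot 21 = \frac{16605}{16} \cdot 21 = \frac{348705}{16}$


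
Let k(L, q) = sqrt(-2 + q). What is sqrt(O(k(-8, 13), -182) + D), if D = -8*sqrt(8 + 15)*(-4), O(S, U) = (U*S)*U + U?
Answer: sqrt(-182 + 32*sqrt(23) + 33124*sqrt(11)) ≈ 331.41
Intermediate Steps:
O(S, U) = U + S*U**2 (O(S, U) = (S*U)*U + U = S*U**2 + U = U + S*U**2)
D = 32*sqrt(23) (D = -8*sqrt(23)*(-4) = 32*sqrt(23) ≈ 153.47)
sqrt(O(k(-8, 13), -182) + D) = sqrt(-182*(1 + sqrt(-2 + 13)*(-182)) + 32*sqrt(23)) = sqrt(-182*(1 + sqrt(11)*(-182)) + 32*sqrt(23)) = sqrt(-182*(1 - 182*sqrt(11)) + 32*sqrt(23)) = sqrt((-182 + 33124*sqrt(11)) + 32*sqrt(23)) = sqrt(-182 + 32*sqrt(23) + 33124*sqrt(11))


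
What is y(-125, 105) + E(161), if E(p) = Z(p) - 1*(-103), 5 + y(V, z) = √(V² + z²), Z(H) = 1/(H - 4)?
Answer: 15387/157 + 5*√1066 ≈ 261.25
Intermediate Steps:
Z(H) = 1/(-4 + H)
y(V, z) = -5 + √(V² + z²)
E(p) = 103 + 1/(-4 + p) (E(p) = 1/(-4 + p) - 1*(-103) = 1/(-4 + p) + 103 = 103 + 1/(-4 + p))
y(-125, 105) + E(161) = (-5 + √((-125)² + 105²)) + (-411 + 103*161)/(-4 + 161) = (-5 + √(15625 + 11025)) + (-411 + 16583)/157 = (-5 + √26650) + (1/157)*16172 = (-5 + 5*√1066) + 16172/157 = 15387/157 + 5*√1066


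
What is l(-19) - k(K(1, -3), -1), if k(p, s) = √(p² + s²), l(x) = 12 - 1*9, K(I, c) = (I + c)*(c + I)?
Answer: 3 - √17 ≈ -1.1231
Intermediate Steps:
K(I, c) = (I + c)² (K(I, c) = (I + c)*(I + c) = (I + c)²)
l(x) = 3 (l(x) = 12 - 9 = 3)
l(-19) - k(K(1, -3), -1) = 3 - √(((1 - 3)²)² + (-1)²) = 3 - √(((-2)²)² + 1) = 3 - √(4² + 1) = 3 - √(16 + 1) = 3 - √17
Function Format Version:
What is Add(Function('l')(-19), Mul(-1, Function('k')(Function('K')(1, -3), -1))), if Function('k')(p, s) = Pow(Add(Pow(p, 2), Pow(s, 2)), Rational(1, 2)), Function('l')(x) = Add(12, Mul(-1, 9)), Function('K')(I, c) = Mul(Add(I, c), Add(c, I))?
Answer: Add(3, Mul(-1, Pow(17, Rational(1, 2)))) ≈ -1.1231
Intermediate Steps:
Function('K')(I, c) = Pow(Add(I, c), 2) (Function('K')(I, c) = Mul(Add(I, c), Add(I, c)) = Pow(Add(I, c), 2))
Function('l')(x) = 3 (Function('l')(x) = Add(12, -9) = 3)
Add(Function('l')(-19), Mul(-1, Function('k')(Function('K')(1, -3), -1))) = Add(3, Mul(-1, Pow(Add(Pow(Pow(Add(1, -3), 2), 2), Pow(-1, 2)), Rational(1, 2)))) = Add(3, Mul(-1, Pow(Add(Pow(Pow(-2, 2), 2), 1), Rational(1, 2)))) = Add(3, Mul(-1, Pow(Add(Pow(4, 2), 1), Rational(1, 2)))) = Add(3, Mul(-1, Pow(Add(16, 1), Rational(1, 2)))) = Add(3, Mul(-1, Pow(17, Rational(1, 2))))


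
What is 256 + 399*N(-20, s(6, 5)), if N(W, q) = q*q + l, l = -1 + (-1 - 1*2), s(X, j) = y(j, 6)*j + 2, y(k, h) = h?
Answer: 407236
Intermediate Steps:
s(X, j) = 2 + 6*j (s(X, j) = 6*j + 2 = 2 + 6*j)
l = -4 (l = -1 + (-1 - 2) = -1 - 3 = -4)
N(W, q) = -4 + q**2 (N(W, q) = q*q - 4 = q**2 - 4 = -4 + q**2)
256 + 399*N(-20, s(6, 5)) = 256 + 399*(-4 + (2 + 6*5)**2) = 256 + 399*(-4 + (2 + 30)**2) = 256 + 399*(-4 + 32**2) = 256 + 399*(-4 + 1024) = 256 + 399*1020 = 256 + 406980 = 407236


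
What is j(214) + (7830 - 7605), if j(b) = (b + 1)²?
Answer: 46450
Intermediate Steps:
j(b) = (1 + b)²
j(214) + (7830 - 7605) = (1 + 214)² + (7830 - 7605) = 215² + 225 = 46225 + 225 = 46450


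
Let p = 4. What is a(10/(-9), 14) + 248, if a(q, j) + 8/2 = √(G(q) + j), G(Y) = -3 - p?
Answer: 244 + √7 ≈ 246.65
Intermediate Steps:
G(Y) = -7 (G(Y) = -3 - 1*4 = -3 - 4 = -7)
a(q, j) = -4 + √(-7 + j)
a(10/(-9), 14) + 248 = (-4 + √(-7 + 14)) + 248 = (-4 + √7) + 248 = 244 + √7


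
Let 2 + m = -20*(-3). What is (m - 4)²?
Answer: 2916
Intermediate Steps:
m = 58 (m = -2 - 20*(-3) = -2 + 60 = 58)
(m - 4)² = (58 - 4)² = 54² = 2916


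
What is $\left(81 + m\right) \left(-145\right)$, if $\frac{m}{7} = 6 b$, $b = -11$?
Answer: $55245$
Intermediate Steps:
$m = -462$ ($m = 7 \cdot 6 \left(-11\right) = 7 \left(-66\right) = -462$)
$\left(81 + m\right) \left(-145\right) = \left(81 - 462\right) \left(-145\right) = \left(-381\right) \left(-145\right) = 55245$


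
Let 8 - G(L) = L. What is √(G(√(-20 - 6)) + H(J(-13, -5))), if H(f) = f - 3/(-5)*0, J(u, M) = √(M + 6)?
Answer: √(9 - I*√26) ≈ 3.11 - 0.81978*I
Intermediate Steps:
J(u, M) = √(6 + M)
G(L) = 8 - L
H(f) = f (H(f) = f - 3*(-⅕)*0 = f + (⅗)*0 = f + 0 = f)
√(G(√(-20 - 6)) + H(J(-13, -5))) = √((8 - √(-20 - 6)) + √(6 - 5)) = √((8 - √(-26)) + √1) = √((8 - I*√26) + 1) = √(9 - I*√26)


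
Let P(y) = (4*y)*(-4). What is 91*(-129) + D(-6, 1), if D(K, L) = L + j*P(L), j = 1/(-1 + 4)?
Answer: -35230/3 ≈ -11743.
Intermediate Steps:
P(y) = -16*y
j = ⅓ (j = 1/3 = ⅓ ≈ 0.33333)
D(K, L) = -13*L/3 (D(K, L) = L + (-16*L)/3 = L - 16*L/3 = -13*L/3)
91*(-129) + D(-6, 1) = 91*(-129) - 13/3*1 = -11739 - 13/3 = -35230/3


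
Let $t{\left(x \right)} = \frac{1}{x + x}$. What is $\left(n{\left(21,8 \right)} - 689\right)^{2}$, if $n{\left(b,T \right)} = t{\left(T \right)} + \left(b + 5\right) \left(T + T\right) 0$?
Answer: $\frac{121506529}{256} \approx 4.7464 \cdot 10^{5}$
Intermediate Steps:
$t{\left(x \right)} = \frac{1}{2 x}$
$n{\left(b,T \right)} = \frac{1}{2 T}$ ($n{\left(b,T \right)} = \frac{1}{2 T} + \left(b + 5\right) \left(T + T\right) 0 = \frac{1}{2 T} + \left(5 + b\right) 2 T 0 = \frac{1}{2 T} + 2 T \left(5 + b\right) 0 = \frac{1}{2 T} + 0 = \frac{1}{2 T}$)
$\left(n{\left(21,8 \right)} - 689\right)^{2} = \left(\frac{1}{2 \cdot 8} - 689\right)^{2} = \left(\frac{1}{2} \cdot \frac{1}{8} - 689\right)^{2} = \left(\frac{1}{16} - 689\right)^{2} = \left(- \frac{11023}{16}\right)^{2} = \frac{121506529}{256}$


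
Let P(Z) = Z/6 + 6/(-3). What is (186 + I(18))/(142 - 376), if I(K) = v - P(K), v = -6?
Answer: -179/234 ≈ -0.76496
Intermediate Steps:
P(Z) = -2 + Z/6 (P(Z) = Z*(1/6) + 6*(-1/3) = Z/6 - 2 = -2 + Z/6)
I(K) = -4 - K/6 (I(K) = -6 - (-2 + K/6) = -6 + (2 - K/6) = -4 - K/6)
(186 + I(18))/(142 - 376) = (186 + (-4 - 1/6*18))/(142 - 376) = (186 + (-4 - 3))/(-234) = (186 - 7)*(-1/234) = 179*(-1/234) = -179/234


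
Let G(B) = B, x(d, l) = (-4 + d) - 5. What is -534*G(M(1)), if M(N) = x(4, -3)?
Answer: 2670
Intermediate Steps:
x(d, l) = -9 + d
M(N) = -5 (M(N) = -9 + 4 = -5)
-534*G(M(1)) = -534*(-5) = 2670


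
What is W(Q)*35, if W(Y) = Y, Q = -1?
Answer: -35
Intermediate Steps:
W(Q)*35 = -1*35 = -35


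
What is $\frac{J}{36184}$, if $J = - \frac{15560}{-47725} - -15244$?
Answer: $\frac{36376773}{86344070} \approx 0.4213$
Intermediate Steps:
$J = \frac{145507092}{9545}$ ($J = \left(-15560\right) \left(- \frac{1}{47725}\right) + 15244 = \frac{3112}{9545} + 15244 = \frac{145507092}{9545} \approx 15244.0$)
$\frac{J}{36184} = \frac{145507092}{9545 \cdot 36184} = \frac{145507092}{9545} \cdot \frac{1}{36184} = \frac{36376773}{86344070}$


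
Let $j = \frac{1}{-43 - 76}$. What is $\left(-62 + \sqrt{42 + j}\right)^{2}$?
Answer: $\frac{\left(7378 - \sqrt{594643}\right)^{2}}{14161} \approx 3082.5$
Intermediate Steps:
$j = - \frac{1}{119}$ ($j = \frac{1}{-119} = - \frac{1}{119} \approx -0.0084034$)
$\left(-62 + \sqrt{42 + j}\right)^{2} = \left(-62 + \sqrt{42 - \frac{1}{119}}\right)^{2} = \left(-62 + \sqrt{\frac{4997}{119}}\right)^{2} = \left(-62 + \frac{\sqrt{594643}}{119}\right)^{2}$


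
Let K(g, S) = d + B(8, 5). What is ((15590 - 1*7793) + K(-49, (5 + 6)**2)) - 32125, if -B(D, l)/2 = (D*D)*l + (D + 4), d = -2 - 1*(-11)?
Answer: -24983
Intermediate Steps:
d = 9 (d = -2 + 11 = 9)
B(D, l) = -8 - 2*D - 2*l*D**2 (B(D, l) = -2*((D*D)*l + (D + 4)) = -2*(D**2*l + (4 + D)) = -2*(l*D**2 + (4 + D)) = -2*(4 + D + l*D**2) = -8 - 2*D - 2*l*D**2)
K(g, S) = -655 (K(g, S) = 9 + (-8 - 2*8 - 2*5*8**2) = 9 + (-8 - 16 - 2*5*64) = 9 + (-8 - 16 - 640) = 9 - 664 = -655)
((15590 - 1*7793) + K(-49, (5 + 6)**2)) - 32125 = ((15590 - 1*7793) - 655) - 32125 = ((15590 - 7793) - 655) - 32125 = (7797 - 655) - 32125 = 7142 - 32125 = -24983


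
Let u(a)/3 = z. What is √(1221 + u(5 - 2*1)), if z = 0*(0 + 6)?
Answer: √1221 ≈ 34.943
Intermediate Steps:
z = 0 (z = 0*6 = 0)
u(a) = 0 (u(a) = 3*0 = 0)
√(1221 + u(5 - 2*1)) = √(1221 + 0) = √1221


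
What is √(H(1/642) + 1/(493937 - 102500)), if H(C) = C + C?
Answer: √607714728086/13961253 ≈ 0.055837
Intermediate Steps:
H(C) = 2*C
√(H(1/642) + 1/(493937 - 102500)) = √(2/642 + 1/(493937 - 102500)) = √(2*(1/642) + 1/391437) = √(1/321 + 1/391437) = √(130586/41883759) = √607714728086/13961253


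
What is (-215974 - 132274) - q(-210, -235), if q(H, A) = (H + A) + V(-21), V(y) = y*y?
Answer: -348244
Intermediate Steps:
V(y) = y²
q(H, A) = 441 + A + H (q(H, A) = (H + A) + (-21)² = (A + H) + 441 = 441 + A + H)
(-215974 - 132274) - q(-210, -235) = (-215974 - 132274) - (441 - 235 - 210) = -348248 - 1*(-4) = -348248 + 4 = -348244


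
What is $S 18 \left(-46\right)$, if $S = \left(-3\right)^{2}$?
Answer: $-7452$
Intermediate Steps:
$S = 9$
$S 18 \left(-46\right) = 9 \cdot 18 \left(-46\right) = 162 \left(-46\right) = -7452$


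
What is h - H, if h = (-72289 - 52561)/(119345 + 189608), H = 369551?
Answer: -114174014953/308953 ≈ -3.6955e+5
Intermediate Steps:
h = -124850/308953 ≈ -0.40411
h - H = -124850/308953 - 1*369551 = -124850/308953 - 369551 = -114174014953/308953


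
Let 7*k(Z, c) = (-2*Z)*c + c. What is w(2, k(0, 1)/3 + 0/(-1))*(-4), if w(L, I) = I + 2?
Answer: -172/21 ≈ -8.1905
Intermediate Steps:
k(Z, c) = c/7 - 2*Z*c/7 (k(Z, c) = ((-2*Z)*c + c)/7 = (-2*Z*c + c)/7 = (c - 2*Z*c)/7 = c/7 - 2*Z*c/7)
w(L, I) = 2 + I
w(2, k(0, 1)/3 + 0/(-1))*(-4) = (2 + (((1/7)*1*(1 - 2*0))/3 + 0/(-1)))*(-4) = (2 + (((1/7)*1*(1 + 0))*(1/3) + 0*(-1)))*(-4) = (2 + (((1/7)*1*1)*(1/3) + 0))*(-4) = (2 + ((1/7)*(1/3) + 0))*(-4) = (2 + (1/21 + 0))*(-4) = (2 + 1/21)*(-4) = (43/21)*(-4) = -172/21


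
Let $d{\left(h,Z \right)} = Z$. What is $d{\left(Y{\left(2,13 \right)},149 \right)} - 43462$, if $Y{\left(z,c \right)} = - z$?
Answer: $-43313$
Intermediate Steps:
$d{\left(Y{\left(2,13 \right)},149 \right)} - 43462 = 149 - 43462 = -43313$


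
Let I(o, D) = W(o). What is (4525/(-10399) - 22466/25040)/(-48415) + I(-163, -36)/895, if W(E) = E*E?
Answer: 33495113235955053/1128311135391800 ≈ 29.686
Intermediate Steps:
W(E) = E²
I(o, D) = o²
(4525/(-10399) - 22466/25040)/(-48415) + I(-163, -36)/895 = (4525/(-10399) - 22466/25040)/(-48415) + (-163)²/895 = (4525*(-1/10399) - 22466*1/25040)*(-1/48415) + 26569*(1/895) = (-4525/10399 - 11233/12520)*(-1/48415) + 26569/895 = -173464967/130195480*(-1/48415) + 26569/895 = 173464967/6303414164200 + 26569/895 = 33495113235955053/1128311135391800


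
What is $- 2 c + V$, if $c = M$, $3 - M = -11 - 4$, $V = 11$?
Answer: $-25$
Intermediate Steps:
$M = 18$ ($M = 3 - \left(-11 - 4\right) = 3 - -15 = 3 + 15 = 18$)
$c = 18$
$- 2 c + V = \left(-2\right) 18 + 11 = -36 + 11 = -25$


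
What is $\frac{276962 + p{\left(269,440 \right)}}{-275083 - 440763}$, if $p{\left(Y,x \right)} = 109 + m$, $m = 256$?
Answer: $- \frac{277327}{715846} \approx -0.38741$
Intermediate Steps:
$p{\left(Y,x \right)} = 365$ ($p{\left(Y,x \right)} = 109 + 256 = 365$)
$\frac{276962 + p{\left(269,440 \right)}}{-275083 - 440763} = \frac{276962 + 365}{-275083 - 440763} = \frac{277327}{-715846} = 277327 \left(- \frac{1}{715846}\right) = - \frac{277327}{715846}$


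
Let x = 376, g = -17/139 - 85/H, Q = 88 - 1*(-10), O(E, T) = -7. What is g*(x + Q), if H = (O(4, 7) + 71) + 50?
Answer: -1086487/2641 ≈ -411.39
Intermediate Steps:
Q = 98 (Q = 88 + 10 = 98)
H = 114 (H = (-7 + 71) + 50 = 64 + 50 = 114)
g = -13753/15846 (g = -17/139 - 85/114 = -13753/15846 ≈ -0.86792)
g*(x + Q) = -13753*(376 + 98)/15846 = -13753/15846*474 = -1086487/2641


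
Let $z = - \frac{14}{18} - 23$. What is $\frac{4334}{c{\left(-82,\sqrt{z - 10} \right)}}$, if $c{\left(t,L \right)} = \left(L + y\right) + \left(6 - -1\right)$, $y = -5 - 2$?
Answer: $- \frac{6501 i \sqrt{19}}{38} \approx - 745.72 i$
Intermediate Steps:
$y = -7$
$z = - \frac{214}{9}$ ($z = \left(-14\right) \frac{1}{18} - 23 = - \frac{7}{9} - 23 = - \frac{214}{9} \approx -23.778$)
$c{\left(t,L \right)} = L$ ($c{\left(t,L \right)} = \left(L - 7\right) + \left(6 - -1\right) = \left(-7 + L\right) + \left(6 + 1\right) = \left(-7 + L\right) + 7 = L$)
$\frac{4334}{c{\left(-82,\sqrt{z - 10} \right)}} = \frac{4334}{\sqrt{- \frac{214}{9} - 10}} = \frac{4334}{\sqrt{- \frac{304}{9}}} = \frac{4334}{\frac{4}{3} i \sqrt{19}} = 4334 \left(- \frac{3 i \sqrt{19}}{76}\right) = - \frac{6501 i \sqrt{19}}{38}$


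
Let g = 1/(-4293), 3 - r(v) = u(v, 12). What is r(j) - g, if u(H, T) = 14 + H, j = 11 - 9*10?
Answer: 291925/4293 ≈ 68.000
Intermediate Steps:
j = -79 (j = 11 - 90 = -79)
r(v) = -11 - v (r(v) = 3 - (14 + v) = 3 + (-14 - v) = -11 - v)
g = -1/4293 ≈ -0.00023294
r(j) - g = (-11 - 1*(-79)) - 1*(-1/4293) = (-11 + 79) + 1/4293 = 68 + 1/4293 = 291925/4293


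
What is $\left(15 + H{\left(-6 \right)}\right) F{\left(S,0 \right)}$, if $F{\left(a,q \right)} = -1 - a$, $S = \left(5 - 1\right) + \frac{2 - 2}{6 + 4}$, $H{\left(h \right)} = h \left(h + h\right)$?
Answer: $-435$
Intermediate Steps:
$H{\left(h \right)} = 2 h^{2}$ ($H{\left(h \right)} = h 2 h = 2 h^{2}$)
$S = 4$ ($S = 4 + \frac{0}{10} = 4 + 0 \cdot \frac{1}{10} = 4 + 0 = 4$)
$\left(15 + H{\left(-6 \right)}\right) F{\left(S,0 \right)} = \left(15 + 2 \left(-6\right)^{2}\right) \left(-1 - 4\right) = \left(15 + 2 \cdot 36\right) \left(-1 - 4\right) = \left(15 + 72\right) \left(-5\right) = 87 \left(-5\right) = -435$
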